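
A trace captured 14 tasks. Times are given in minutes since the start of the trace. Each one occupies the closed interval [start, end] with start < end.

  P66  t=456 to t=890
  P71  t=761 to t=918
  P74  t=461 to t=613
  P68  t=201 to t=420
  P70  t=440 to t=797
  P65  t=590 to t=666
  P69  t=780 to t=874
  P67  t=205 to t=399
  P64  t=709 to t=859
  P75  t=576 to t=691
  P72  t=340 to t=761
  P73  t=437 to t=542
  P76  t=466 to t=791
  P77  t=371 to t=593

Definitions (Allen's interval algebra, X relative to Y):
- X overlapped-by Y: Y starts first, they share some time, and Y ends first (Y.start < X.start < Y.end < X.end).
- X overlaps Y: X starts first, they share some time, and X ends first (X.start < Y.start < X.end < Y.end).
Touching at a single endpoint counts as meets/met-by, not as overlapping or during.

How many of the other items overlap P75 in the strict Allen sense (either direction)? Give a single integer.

Target P75 = [t=576, t=691].
P64 [t=709, t=859] → after → no.
P65 [t=590, t=666] → during → no.
P66 [t=456, t=890] → contains → no.
P67 [t=205, t=399] → before → no.
P68 [t=201, t=420] → before → no.
P69 [t=780, t=874] → after → no.
P70 [t=440, t=797] → contains → no.
P71 [t=761, t=918] → after → no.
P72 [t=340, t=761] → contains → no.
P73 [t=437, t=542] → before → no.
P74 [t=461, t=613] → overlaps → counts.
P76 [t=466, t=791] → contains → no.
P77 [t=371, t=593] → overlaps → counts.
Total: 2.

2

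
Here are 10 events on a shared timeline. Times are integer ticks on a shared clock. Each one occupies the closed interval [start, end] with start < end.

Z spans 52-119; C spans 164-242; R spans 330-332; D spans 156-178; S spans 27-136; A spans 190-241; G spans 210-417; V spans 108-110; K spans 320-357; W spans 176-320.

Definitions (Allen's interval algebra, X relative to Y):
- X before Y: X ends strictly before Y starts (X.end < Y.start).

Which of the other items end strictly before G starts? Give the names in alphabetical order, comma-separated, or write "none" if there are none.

Target G = [210, 417].
A [190, 241] → overlaps → no.
C [164, 242] → overlaps → no.
D [156, 178] → before → yes.
K [320, 357] → during → no.
R [330, 332] → during → no.
S [27, 136] → before → yes.
V [108, 110] → before → yes.
W [176, 320] → overlaps → no.
Z [52, 119] → before → yes.
Result: D, S, V, Z.

D, S, V, Z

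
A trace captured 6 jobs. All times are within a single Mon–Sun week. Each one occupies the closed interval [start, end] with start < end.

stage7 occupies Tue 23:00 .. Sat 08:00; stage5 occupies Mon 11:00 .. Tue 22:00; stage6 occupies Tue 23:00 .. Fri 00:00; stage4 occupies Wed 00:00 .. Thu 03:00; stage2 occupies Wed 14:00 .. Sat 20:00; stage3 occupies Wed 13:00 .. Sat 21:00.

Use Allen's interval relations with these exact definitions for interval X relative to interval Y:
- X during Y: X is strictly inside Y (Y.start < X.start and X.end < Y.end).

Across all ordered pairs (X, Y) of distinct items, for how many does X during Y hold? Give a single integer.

3

Checking all 30 ordered pairs for relation 'during'; matching pairs in alphabetical order:
(stage2, stage3): stage2 during stage3 ✓
(stage4, stage6): stage4 during stage6 ✓
(stage4, stage7): stage4 during stage7 ✓
Count: 3.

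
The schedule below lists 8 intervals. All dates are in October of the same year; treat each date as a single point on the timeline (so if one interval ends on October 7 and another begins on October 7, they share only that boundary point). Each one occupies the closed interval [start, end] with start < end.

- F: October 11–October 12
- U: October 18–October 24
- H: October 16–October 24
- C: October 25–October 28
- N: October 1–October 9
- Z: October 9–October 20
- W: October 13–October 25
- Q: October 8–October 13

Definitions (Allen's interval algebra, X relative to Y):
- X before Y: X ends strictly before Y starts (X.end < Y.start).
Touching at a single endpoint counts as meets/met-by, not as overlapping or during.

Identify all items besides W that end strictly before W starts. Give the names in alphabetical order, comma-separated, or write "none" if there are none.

Target W = [October 13, October 25].
C [October 25, October 28] → met-by → no.
F [October 11, October 12] → before → yes.
H [October 16, October 24] → during → no.
N [October 1, October 9] → before → yes.
Q [October 8, October 13] → meets → no.
U [October 18, October 24] → during → no.
Z [October 9, October 20] → overlaps → no.
Result: F, N.

F, N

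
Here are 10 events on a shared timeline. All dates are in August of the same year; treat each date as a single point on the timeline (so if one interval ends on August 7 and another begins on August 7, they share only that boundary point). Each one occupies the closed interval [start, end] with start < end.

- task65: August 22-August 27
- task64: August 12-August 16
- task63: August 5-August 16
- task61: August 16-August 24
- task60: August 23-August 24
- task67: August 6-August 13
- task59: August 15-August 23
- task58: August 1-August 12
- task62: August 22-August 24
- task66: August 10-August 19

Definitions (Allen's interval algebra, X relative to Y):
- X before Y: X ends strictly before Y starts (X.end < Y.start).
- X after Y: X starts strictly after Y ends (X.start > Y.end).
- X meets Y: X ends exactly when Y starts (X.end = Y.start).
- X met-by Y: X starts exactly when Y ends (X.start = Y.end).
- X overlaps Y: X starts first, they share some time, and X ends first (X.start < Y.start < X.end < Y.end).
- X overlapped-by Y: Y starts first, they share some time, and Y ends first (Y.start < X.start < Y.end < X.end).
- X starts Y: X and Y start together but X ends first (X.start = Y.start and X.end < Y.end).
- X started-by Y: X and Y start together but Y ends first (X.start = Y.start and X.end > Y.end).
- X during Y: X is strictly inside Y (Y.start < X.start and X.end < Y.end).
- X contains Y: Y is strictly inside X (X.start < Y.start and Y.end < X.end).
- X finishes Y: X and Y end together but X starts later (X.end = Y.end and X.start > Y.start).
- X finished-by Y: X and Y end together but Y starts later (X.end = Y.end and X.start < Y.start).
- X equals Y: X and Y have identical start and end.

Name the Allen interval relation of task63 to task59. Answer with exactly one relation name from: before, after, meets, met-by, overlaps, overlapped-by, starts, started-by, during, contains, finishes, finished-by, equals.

task63 = [August 5, August 16]; task59 = [August 15, August 23].
Compare endpoints: task63.start < task59.start, task63.start < task59.end, task63.end > task59.start, task63.end < task59.end.
That pattern is 'overlaps'.

overlaps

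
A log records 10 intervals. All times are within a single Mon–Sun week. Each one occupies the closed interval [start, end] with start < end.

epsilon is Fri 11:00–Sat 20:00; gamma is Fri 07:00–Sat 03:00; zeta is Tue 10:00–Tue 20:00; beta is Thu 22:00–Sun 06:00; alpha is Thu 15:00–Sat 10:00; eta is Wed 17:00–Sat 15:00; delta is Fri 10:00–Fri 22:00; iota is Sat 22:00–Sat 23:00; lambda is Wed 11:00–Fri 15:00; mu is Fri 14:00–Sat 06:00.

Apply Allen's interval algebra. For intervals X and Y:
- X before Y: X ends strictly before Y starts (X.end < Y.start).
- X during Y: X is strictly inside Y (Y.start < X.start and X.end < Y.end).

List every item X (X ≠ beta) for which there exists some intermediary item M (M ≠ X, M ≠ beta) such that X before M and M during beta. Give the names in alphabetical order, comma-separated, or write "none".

alpha, delta, epsilon, eta, gamma, lambda, mu, zeta

Target beta = [Thu 22:00, Sun 06:00].
Intermediaries M with M during beta: delta, epsilon, gamma, iota, mu.
Via delta — items with X before delta: zeta.
Via epsilon — items with X before epsilon: zeta.
Via gamma — items with X before gamma: zeta.
Via iota — items with X before iota: alpha, delta, epsilon, eta, gamma, lambda, mu, zeta.
Via mu — items with X before mu: zeta.
Union: alpha, delta, epsilon, eta, gamma, lambda, mu, zeta.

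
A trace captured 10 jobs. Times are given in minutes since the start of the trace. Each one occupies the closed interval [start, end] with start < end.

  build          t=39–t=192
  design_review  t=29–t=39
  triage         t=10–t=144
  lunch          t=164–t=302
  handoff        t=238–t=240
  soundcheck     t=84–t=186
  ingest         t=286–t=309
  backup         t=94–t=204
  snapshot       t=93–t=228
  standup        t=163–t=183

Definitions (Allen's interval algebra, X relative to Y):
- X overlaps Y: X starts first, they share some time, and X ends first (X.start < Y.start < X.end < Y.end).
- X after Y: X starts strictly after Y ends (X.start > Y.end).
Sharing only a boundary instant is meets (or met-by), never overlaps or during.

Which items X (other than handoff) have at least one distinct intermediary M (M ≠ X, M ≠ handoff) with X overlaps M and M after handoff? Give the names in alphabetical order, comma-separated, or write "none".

Target handoff = [t=238, t=240].
Intermediaries M with M after handoff: ingest.
Via ingest — items with X overlaps ingest: lunch.
Union: lunch.

lunch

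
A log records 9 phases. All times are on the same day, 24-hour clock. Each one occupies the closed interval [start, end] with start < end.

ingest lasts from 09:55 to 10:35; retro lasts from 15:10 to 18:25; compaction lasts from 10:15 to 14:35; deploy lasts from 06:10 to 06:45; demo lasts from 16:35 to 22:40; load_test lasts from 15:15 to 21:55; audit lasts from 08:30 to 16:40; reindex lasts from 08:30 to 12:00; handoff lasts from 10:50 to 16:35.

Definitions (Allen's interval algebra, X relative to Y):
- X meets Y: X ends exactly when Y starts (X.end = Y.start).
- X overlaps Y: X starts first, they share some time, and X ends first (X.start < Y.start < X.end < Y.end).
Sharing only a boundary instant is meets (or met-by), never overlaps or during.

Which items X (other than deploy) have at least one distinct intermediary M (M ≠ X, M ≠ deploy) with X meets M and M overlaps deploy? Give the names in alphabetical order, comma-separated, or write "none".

none

Target deploy = [06:10, 06:45].
Intermediaries M with M overlaps deploy: none.
Union: none.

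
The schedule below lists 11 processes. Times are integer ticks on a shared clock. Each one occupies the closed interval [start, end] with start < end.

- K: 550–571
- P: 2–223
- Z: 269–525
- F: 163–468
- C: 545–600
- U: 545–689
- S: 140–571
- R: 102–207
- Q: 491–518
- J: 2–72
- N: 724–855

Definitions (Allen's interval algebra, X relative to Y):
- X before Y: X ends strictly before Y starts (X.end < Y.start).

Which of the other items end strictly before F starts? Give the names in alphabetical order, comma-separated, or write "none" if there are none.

J

Target F = [163, 468].
C [545, 600] → after → no.
J [2, 72] → before → yes.
K [550, 571] → after → no.
N [724, 855] → after → no.
P [2, 223] → overlaps → no.
Q [491, 518] → after → no.
R [102, 207] → overlaps → no.
S [140, 571] → contains → no.
U [545, 689] → after → no.
Z [269, 525] → overlapped-by → no.
Result: J.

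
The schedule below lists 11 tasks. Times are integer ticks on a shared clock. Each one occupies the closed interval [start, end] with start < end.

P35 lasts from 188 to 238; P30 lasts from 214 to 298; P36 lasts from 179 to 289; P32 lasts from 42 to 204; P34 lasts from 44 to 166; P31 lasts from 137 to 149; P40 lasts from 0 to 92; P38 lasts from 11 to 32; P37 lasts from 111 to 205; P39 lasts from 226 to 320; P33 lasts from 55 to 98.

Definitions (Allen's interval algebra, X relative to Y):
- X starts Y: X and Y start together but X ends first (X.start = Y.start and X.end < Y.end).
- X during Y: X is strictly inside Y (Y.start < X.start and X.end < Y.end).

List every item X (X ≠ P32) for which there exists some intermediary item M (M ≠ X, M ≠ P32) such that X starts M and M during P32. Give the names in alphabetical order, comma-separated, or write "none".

none

Target P32 = [42, 204].
Intermediaries M with M during P32: P31, P33, P34.
Via P31 — items with X starts P31: none.
Via P33 — items with X starts P33: none.
Via P34 — items with X starts P34: none.
Union: none.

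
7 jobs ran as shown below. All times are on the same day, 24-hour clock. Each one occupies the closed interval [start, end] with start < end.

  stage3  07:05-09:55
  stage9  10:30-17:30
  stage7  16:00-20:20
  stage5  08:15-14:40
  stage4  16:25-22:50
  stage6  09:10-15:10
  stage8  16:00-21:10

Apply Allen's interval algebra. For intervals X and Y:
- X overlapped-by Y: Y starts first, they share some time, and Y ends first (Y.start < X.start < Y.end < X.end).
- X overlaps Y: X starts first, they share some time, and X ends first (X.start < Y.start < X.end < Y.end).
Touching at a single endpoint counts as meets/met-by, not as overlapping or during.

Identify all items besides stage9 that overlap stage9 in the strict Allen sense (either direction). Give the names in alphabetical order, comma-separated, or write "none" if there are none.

Target stage9 = [10:30, 17:30].
stage3 [07:05, 09:55] → before → no.
stage4 [16:25, 22:50] → overlapped-by → yes.
stage5 [08:15, 14:40] → overlaps → yes.
stage6 [09:10, 15:10] → overlaps → yes.
stage7 [16:00, 20:20] → overlapped-by → yes.
stage8 [16:00, 21:10] → overlapped-by → yes.
Result: stage4, stage5, stage6, stage7, stage8.

stage4, stage5, stage6, stage7, stage8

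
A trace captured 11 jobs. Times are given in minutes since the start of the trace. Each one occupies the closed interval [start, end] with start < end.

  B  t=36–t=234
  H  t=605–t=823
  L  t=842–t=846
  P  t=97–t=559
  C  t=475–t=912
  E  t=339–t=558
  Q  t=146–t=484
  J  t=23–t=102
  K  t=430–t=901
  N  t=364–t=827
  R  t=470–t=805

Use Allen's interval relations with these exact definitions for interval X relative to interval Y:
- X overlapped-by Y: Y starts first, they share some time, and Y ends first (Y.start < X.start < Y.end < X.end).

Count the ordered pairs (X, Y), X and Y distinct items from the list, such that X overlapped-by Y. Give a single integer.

22

Checking all 110 ordered pairs for relation 'overlapped-by'; matching pairs in alphabetical order:
(B, J): B overlapped-by J ✓
(C, E): C overlapped-by E ✓
(C, K): C overlapped-by K ✓
(C, N): C overlapped-by N ✓
(C, P): C overlapped-by P ✓
(C, Q): C overlapped-by Q ✓
(C, R): C overlapped-by R ✓
(E, Q): E overlapped-by Q ✓
(H, R): H overlapped-by R ✓
(K, E): K overlapped-by E ✓
(K, N): K overlapped-by N ✓
(K, P): K overlapped-by P ✓
(K, Q): K overlapped-by Q ✓
(N, E): N overlapped-by E ✓
(N, P): N overlapped-by P ✓
(N, Q): N overlapped-by Q ✓
(P, B): P overlapped-by B ✓
(P, J): P overlapped-by J ✓
(Q, B): Q overlapped-by B ✓
(R, E): R overlapped-by E ✓
(R, P): R overlapped-by P ✓
(R, Q): R overlapped-by Q ✓
Count: 22.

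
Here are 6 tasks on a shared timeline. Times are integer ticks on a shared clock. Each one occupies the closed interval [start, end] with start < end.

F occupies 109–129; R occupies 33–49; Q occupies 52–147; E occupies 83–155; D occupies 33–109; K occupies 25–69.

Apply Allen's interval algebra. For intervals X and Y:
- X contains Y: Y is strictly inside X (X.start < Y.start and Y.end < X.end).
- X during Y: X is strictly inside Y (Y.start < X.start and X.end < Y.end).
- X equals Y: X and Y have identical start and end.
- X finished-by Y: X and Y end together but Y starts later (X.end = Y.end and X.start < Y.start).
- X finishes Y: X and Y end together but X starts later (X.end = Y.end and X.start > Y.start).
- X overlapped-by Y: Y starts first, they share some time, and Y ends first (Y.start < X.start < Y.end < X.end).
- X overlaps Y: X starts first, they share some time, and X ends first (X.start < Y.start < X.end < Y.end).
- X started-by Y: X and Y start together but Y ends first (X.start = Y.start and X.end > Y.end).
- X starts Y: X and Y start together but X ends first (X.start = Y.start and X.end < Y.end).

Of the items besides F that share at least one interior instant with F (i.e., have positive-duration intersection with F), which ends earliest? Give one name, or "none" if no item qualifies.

Target F = [109, 129].
D [33, 109] → meets → excluded.
E [83, 155] → contains → candidate.
K [25, 69] → before → excluded.
Q [52, 147] → contains → candidate.
R [33, 49] → before → excluded.
Among candidates, earliest end is 147 → Q.

Q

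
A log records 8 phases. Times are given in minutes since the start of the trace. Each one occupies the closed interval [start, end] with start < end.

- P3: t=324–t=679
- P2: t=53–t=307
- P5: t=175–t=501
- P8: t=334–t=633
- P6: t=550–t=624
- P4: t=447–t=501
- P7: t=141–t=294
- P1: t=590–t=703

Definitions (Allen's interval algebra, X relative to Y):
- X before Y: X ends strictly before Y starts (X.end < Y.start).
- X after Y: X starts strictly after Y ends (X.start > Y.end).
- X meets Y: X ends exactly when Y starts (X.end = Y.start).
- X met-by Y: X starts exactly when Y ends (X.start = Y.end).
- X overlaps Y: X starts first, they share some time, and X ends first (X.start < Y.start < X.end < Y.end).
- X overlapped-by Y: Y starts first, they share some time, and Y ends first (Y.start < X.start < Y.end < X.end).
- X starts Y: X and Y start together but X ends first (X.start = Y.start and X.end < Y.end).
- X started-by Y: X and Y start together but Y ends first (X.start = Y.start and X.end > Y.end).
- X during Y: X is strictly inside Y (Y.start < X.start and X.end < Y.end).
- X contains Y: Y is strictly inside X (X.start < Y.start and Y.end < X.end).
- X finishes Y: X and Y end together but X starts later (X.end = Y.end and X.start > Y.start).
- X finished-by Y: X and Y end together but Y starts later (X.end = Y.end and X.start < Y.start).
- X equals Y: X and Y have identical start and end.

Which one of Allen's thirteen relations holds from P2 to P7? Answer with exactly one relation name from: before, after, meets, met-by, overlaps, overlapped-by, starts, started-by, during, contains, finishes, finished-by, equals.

contains

P2 = [t=53, t=307]; P7 = [t=141, t=294].
Compare endpoints: P2.start < P7.start, P2.start < P7.end, P2.end > P7.start, P2.end > P7.end.
That pattern is 'contains'.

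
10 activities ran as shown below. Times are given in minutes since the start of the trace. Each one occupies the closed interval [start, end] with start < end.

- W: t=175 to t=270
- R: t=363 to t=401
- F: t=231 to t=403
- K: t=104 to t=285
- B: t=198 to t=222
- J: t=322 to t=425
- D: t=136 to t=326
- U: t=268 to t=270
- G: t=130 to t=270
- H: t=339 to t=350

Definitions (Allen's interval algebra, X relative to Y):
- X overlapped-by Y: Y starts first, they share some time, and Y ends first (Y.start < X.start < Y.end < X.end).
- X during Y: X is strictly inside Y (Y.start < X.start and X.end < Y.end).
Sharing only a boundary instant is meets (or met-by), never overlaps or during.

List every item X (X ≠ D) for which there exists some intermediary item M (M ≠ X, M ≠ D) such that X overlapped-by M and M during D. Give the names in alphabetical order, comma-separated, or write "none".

Target D = [t=136, t=326].
Intermediaries M with M during D: B, U, W.
Via B — items with X overlapped-by B: none.
Via U — items with X overlapped-by U: none.
Via W — items with X overlapped-by W: F.
Union: F.

F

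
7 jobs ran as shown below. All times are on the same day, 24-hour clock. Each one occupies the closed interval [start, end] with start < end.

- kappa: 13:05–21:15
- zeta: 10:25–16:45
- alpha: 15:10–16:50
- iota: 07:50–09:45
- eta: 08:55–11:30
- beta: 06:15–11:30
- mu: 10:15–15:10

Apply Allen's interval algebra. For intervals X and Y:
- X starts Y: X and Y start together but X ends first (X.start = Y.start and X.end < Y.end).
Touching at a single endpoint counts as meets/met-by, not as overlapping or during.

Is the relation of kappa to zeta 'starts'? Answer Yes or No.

kappa = [13:05, 21:15], zeta = [10:25, 16:45].
Actual relation of kappa to zeta: overlapped-by.
Asked whether 'starts' holds → No.

No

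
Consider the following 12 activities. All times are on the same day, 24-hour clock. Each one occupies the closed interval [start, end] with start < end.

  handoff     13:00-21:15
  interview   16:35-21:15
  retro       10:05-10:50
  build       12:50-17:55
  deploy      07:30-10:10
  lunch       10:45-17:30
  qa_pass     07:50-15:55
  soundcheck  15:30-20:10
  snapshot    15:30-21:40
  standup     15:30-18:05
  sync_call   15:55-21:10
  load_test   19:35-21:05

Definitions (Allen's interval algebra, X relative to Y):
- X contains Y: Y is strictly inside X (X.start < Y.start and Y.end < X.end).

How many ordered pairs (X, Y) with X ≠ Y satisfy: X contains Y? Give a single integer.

10

Checking all 132 ordered pairs for relation 'contains'; matching pairs in alphabetical order:
(handoff, load_test): handoff contains load_test ✓
(handoff, soundcheck): handoff contains soundcheck ✓
(handoff, standup): handoff contains standup ✓
(handoff, sync_call): handoff contains sync_call ✓
(interview, load_test): interview contains load_test ✓
(qa_pass, retro): qa_pass contains retro ✓
(snapshot, interview): snapshot contains interview ✓
(snapshot, load_test): snapshot contains load_test ✓
(snapshot, sync_call): snapshot contains sync_call ✓
(sync_call, load_test): sync_call contains load_test ✓
Count: 10.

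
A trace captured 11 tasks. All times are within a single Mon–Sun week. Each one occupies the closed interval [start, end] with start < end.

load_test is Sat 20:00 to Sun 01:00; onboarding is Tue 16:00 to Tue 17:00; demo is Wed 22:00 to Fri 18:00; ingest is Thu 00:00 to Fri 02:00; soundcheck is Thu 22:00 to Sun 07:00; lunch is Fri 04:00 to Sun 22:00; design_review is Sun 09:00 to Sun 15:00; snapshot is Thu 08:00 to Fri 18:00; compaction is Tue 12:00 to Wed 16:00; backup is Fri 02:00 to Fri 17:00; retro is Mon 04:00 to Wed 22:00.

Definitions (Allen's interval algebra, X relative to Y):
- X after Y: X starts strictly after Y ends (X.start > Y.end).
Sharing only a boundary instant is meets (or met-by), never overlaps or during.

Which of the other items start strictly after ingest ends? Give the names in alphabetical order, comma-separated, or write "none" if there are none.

Target ingest = [Thu 00:00, Fri 02:00].
backup [Fri 02:00, Fri 17:00] → met-by → no.
compaction [Tue 12:00, Wed 16:00] → before → no.
demo [Wed 22:00, Fri 18:00] → contains → no.
design_review [Sun 09:00, Sun 15:00] → after → yes.
load_test [Sat 20:00, Sun 01:00] → after → yes.
lunch [Fri 04:00, Sun 22:00] → after → yes.
onboarding [Tue 16:00, Tue 17:00] → before → no.
retro [Mon 04:00, Wed 22:00] → before → no.
snapshot [Thu 08:00, Fri 18:00] → overlapped-by → no.
soundcheck [Thu 22:00, Sun 07:00] → overlapped-by → no.
Result: design_review, load_test, lunch.

design_review, load_test, lunch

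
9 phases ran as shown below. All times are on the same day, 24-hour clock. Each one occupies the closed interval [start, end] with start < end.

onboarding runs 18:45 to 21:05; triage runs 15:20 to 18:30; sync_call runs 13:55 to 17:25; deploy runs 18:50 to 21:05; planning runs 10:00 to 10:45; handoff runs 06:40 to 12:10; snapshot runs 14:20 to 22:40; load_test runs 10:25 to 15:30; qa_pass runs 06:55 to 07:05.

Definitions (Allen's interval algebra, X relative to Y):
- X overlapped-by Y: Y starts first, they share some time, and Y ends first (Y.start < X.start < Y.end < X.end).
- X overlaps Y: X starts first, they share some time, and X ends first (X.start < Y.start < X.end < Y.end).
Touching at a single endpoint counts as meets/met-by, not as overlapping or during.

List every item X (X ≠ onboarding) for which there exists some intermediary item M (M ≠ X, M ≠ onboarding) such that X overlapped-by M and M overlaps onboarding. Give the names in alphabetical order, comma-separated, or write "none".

Target onboarding = [18:45, 21:05].
Intermediaries M with M overlaps onboarding: none.
Union: none.

none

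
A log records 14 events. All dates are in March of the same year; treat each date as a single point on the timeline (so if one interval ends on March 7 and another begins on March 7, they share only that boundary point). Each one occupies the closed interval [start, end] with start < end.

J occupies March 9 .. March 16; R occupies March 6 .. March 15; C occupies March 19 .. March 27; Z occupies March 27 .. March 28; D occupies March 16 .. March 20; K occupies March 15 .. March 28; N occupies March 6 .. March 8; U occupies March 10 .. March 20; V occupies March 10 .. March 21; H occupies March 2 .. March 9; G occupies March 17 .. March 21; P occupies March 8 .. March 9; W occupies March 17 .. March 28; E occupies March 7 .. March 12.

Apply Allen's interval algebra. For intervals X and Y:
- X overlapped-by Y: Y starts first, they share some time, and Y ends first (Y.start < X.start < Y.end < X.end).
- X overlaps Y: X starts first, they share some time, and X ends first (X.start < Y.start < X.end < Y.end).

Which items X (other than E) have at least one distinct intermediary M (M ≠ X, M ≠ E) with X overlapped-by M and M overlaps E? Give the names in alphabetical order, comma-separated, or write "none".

R

Target E = [March 7, March 12].
Intermediaries M with M overlaps E: H, N.
Via H — items with X overlapped-by H: R.
Via N — items with X overlapped-by N: none.
Union: R.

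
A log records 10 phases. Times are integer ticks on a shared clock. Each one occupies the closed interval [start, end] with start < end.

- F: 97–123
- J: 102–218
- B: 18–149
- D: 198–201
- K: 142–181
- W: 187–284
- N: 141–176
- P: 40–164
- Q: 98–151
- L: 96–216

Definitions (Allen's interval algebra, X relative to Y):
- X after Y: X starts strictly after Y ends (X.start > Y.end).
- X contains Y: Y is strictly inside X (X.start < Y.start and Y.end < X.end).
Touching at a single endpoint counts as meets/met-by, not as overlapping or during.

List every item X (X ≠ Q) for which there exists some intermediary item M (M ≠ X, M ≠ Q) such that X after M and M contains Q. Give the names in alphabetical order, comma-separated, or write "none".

D, W

Target Q = [98, 151].
Intermediaries M with M contains Q: L, P.
Via L — items with X after L: none.
Via P — items with X after P: D, W.
Union: D, W.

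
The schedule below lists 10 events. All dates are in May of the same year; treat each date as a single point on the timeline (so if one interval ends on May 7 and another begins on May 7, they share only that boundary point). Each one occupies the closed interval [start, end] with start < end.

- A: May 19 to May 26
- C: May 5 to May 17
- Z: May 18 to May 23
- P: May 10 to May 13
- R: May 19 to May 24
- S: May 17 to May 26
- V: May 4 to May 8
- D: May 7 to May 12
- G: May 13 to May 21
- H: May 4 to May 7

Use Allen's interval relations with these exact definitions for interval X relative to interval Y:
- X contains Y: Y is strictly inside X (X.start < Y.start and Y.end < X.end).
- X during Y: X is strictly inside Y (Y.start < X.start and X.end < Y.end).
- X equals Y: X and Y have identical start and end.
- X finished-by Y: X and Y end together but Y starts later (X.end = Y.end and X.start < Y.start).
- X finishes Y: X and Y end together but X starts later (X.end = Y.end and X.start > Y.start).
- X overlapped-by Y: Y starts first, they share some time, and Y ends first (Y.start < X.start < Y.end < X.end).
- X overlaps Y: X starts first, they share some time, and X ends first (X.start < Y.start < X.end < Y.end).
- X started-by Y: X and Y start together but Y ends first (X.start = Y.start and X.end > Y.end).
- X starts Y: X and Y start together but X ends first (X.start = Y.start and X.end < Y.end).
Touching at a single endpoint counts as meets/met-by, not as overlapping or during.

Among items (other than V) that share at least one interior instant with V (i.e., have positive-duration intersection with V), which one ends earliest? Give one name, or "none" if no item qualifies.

H

Target V = [May 4, May 8].
A [May 19, May 26] → after → excluded.
C [May 5, May 17] → overlapped-by → candidate.
D [May 7, May 12] → overlapped-by → candidate.
G [May 13, May 21] → after → excluded.
H [May 4, May 7] → starts → candidate.
P [May 10, May 13] → after → excluded.
R [May 19, May 24] → after → excluded.
S [May 17, May 26] → after → excluded.
Z [May 18, May 23] → after → excluded.
Among candidates, earliest end is May 7 → H.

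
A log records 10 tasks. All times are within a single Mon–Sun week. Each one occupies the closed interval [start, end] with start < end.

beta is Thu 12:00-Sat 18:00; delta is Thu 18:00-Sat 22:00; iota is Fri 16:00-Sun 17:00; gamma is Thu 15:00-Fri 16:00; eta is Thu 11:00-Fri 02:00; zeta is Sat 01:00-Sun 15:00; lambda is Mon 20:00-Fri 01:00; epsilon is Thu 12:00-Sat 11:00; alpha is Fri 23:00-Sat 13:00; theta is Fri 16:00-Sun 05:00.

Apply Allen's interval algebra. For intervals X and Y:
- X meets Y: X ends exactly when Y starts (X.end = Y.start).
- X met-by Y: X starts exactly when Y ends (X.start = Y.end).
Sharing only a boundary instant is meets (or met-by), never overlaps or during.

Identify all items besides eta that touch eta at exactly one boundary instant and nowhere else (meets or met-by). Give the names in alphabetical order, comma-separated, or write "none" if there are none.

Target eta = [Thu 11:00, Fri 02:00].
alpha [Fri 23:00, Sat 13:00] → after → no.
beta [Thu 12:00, Sat 18:00] → overlapped-by → no.
delta [Thu 18:00, Sat 22:00] → overlapped-by → no.
epsilon [Thu 12:00, Sat 11:00] → overlapped-by → no.
gamma [Thu 15:00, Fri 16:00] → overlapped-by → no.
iota [Fri 16:00, Sun 17:00] → after → no.
lambda [Mon 20:00, Fri 01:00] → overlaps → no.
theta [Fri 16:00, Sun 05:00] → after → no.
zeta [Sat 01:00, Sun 15:00] → after → no.
Result: none.

none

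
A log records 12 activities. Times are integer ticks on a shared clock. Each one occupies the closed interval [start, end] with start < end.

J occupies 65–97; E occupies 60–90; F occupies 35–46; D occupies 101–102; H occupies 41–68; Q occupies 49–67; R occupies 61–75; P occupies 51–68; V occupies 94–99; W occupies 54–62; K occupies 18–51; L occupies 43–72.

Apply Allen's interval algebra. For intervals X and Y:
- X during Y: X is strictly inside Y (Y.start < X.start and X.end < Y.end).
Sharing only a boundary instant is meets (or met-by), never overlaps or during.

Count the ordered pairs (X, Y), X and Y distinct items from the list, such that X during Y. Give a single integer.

Checking all 132 ordered pairs for relation 'during'; matching pairs in alphabetical order:
(F, K): F during K ✓
(P, L): P during L ✓
(Q, H): Q during H ✓
(Q, L): Q during L ✓
(R, E): R during E ✓
(W, H): W during H ✓
(W, L): W during L ✓
(W, P): W during P ✓
(W, Q): W during Q ✓
Count: 9.

9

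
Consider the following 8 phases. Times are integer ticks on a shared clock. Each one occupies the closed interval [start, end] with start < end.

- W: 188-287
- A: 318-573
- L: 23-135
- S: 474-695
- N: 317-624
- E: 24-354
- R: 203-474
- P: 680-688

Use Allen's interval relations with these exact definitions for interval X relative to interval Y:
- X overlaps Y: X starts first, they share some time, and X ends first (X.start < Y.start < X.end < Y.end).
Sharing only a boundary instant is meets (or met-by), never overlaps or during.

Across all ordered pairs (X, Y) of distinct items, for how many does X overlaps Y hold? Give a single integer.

Checking all 56 ordered pairs for relation 'overlaps'; matching pairs in alphabetical order:
(A, S): A overlaps S ✓
(E, A): E overlaps A ✓
(E, N): E overlaps N ✓
(E, R): E overlaps R ✓
(L, E): L overlaps E ✓
(N, S): N overlaps S ✓
(R, A): R overlaps A ✓
(R, N): R overlaps N ✓
(W, R): W overlaps R ✓
Count: 9.

9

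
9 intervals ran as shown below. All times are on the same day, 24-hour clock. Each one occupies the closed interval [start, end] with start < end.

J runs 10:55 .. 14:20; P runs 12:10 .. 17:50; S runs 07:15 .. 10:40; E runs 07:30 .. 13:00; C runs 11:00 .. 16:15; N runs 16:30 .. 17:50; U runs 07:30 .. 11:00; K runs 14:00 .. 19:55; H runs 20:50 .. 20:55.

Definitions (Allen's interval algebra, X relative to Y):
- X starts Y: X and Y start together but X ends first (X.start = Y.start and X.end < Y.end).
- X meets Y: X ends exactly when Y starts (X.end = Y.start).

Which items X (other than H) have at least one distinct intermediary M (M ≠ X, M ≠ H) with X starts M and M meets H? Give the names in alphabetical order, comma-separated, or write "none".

none

Target H = [20:50, 20:55].
Intermediaries M with M meets H: none.
Union: none.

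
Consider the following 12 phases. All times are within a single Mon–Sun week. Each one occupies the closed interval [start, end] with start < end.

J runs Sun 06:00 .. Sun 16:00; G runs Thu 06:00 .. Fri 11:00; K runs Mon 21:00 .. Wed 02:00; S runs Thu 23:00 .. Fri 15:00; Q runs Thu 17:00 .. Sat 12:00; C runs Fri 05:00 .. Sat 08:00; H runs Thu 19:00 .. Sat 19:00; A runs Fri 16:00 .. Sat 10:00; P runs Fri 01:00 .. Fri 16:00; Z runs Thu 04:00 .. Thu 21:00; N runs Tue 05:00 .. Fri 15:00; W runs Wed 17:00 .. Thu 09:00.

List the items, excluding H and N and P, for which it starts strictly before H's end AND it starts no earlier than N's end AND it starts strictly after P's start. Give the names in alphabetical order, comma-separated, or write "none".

Conditions: its start is strictly before H's end (X.start < Sat 19:00) AND its start is no earlier than N's end (X.start >= Fri 15:00) AND its start is strictly after P's start (X.start > Fri 01:00).
A: start Fri 16:00 < Sat 19:00? ✓; start Fri 16:00 >= Fri 15:00? ✓; start Fri 16:00 > Fri 01:00? ✓ → yes.
C: start Fri 05:00 < Sat 19:00? ✓; start Fri 05:00 >= Fri 15:00? ✗; start Fri 05:00 > Fri 01:00? ✓ → no.
G: start Thu 06:00 < Sat 19:00? ✓; start Thu 06:00 >= Fri 15:00? ✗; start Thu 06:00 > Fri 01:00? ✗ → no.
J: start Sun 06:00 < Sat 19:00? ✗; start Sun 06:00 >= Fri 15:00? ✓; start Sun 06:00 > Fri 01:00? ✓ → no.
K: start Mon 21:00 < Sat 19:00? ✓; start Mon 21:00 >= Fri 15:00? ✗; start Mon 21:00 > Fri 01:00? ✗ → no.
Q: start Thu 17:00 < Sat 19:00? ✓; start Thu 17:00 >= Fri 15:00? ✗; start Thu 17:00 > Fri 01:00? ✗ → no.
S: start Thu 23:00 < Sat 19:00? ✓; start Thu 23:00 >= Fri 15:00? ✗; start Thu 23:00 > Fri 01:00? ✗ → no.
W: start Wed 17:00 < Sat 19:00? ✓; start Wed 17:00 >= Fri 15:00? ✗; start Wed 17:00 > Fri 01:00? ✗ → no.
Z: start Thu 04:00 < Sat 19:00? ✓; start Thu 04:00 >= Fri 15:00? ✗; start Thu 04:00 > Fri 01:00? ✗ → no.
Result: A.

A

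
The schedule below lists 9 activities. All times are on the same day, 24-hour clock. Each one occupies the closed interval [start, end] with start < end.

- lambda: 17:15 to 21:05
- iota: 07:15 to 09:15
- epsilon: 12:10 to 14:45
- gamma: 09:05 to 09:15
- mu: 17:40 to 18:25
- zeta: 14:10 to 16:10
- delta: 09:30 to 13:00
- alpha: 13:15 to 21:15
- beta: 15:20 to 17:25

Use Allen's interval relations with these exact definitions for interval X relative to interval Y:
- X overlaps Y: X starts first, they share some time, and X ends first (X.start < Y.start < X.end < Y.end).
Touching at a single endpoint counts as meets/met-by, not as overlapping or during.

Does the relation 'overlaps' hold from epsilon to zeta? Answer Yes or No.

epsilon = [12:10, 14:45], zeta = [14:10, 16:10].
Actual relation of epsilon to zeta: overlaps.
Asked whether 'overlaps' holds → Yes.

Yes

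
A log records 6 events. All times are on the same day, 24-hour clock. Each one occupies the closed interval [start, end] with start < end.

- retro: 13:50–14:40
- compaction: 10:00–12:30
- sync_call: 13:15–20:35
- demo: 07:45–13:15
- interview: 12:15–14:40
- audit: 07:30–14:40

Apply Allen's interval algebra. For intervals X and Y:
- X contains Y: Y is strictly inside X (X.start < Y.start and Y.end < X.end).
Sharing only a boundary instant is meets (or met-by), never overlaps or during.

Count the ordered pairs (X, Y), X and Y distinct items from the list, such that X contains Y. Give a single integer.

Checking all 30 ordered pairs for relation 'contains'; matching pairs in alphabetical order:
(audit, compaction): audit contains compaction ✓
(audit, demo): audit contains demo ✓
(demo, compaction): demo contains compaction ✓
(sync_call, retro): sync_call contains retro ✓
Count: 4.

4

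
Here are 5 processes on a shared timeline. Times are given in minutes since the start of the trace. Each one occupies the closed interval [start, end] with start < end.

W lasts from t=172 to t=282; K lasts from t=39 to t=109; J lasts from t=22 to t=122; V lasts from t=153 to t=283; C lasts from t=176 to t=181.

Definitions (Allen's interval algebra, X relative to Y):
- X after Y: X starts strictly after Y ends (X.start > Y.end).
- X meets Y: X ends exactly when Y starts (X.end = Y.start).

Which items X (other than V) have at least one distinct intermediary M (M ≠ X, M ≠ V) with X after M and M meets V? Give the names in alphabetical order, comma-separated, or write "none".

Target V = [t=153, t=283].
Intermediaries M with M meets V: none.
Union: none.

none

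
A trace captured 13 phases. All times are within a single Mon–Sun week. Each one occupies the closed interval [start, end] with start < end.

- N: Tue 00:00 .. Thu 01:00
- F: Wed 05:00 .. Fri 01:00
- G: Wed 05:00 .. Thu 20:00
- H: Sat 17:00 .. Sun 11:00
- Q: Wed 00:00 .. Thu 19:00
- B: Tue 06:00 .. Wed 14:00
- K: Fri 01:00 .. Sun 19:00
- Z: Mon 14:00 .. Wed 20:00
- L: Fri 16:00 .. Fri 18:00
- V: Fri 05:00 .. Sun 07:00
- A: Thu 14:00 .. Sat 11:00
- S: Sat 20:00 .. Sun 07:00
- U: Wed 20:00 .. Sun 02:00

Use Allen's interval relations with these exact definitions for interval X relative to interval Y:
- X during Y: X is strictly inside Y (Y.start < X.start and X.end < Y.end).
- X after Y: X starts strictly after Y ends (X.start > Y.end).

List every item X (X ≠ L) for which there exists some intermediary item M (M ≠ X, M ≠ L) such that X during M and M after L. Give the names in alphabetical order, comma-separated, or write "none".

Target L = [Fri 16:00, Fri 18:00].
Intermediaries M with M after L: H, S.
Via H — items with X during H: S.
Via S — items with X during S: none.
Union: S.

S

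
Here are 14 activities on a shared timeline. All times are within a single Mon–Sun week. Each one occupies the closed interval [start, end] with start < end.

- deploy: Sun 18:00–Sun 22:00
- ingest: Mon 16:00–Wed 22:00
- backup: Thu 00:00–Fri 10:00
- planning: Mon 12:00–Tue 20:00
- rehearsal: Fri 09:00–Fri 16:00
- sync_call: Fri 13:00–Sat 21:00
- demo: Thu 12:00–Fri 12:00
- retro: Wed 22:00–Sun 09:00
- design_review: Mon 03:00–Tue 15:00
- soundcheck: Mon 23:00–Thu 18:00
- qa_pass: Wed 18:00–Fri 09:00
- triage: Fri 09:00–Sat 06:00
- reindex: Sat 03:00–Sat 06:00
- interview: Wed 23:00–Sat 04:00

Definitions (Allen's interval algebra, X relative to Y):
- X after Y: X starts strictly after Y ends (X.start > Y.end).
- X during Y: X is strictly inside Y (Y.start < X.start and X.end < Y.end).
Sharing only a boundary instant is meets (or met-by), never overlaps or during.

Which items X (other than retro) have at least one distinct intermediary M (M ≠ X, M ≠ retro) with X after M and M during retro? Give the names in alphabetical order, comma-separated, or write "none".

Target retro = [Wed 22:00, Sun 09:00].
Intermediaries M with M during retro: backup, demo, interview, rehearsal, reindex, sync_call, triage.
Via backup — items with X after backup: deploy, reindex, sync_call.
Via demo — items with X after demo: deploy, reindex, sync_call.
Via interview — items with X after interview: deploy.
Via rehearsal — items with X after rehearsal: deploy, reindex.
Via reindex — items with X after reindex: deploy.
Via sync_call — items with X after sync_call: deploy.
Via triage — items with X after triage: deploy.
Union: deploy, reindex, sync_call.

deploy, reindex, sync_call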